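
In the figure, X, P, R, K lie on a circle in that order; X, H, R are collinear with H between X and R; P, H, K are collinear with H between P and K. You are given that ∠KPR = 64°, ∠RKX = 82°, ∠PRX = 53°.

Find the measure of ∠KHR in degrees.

1. ∠KXR = 64°  [same arc RK]
2. ∠PKX = 53°  [same arc XP]
3. ∠KHX = 63°  [△XHK]
4. ∠KHR = 117°  [linear pair at H on XR]

∠KHR = 117°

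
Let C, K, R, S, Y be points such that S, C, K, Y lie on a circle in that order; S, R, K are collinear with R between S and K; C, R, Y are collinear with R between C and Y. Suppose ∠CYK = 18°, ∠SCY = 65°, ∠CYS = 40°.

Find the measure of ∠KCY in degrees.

∠KCY = 57°

1. ∠CSK = 18°  [same arc CK]
2. ∠CRS = 97°  [△SRC]
3. ∠CKS = 40°  [same arc SC]
4. ∠CRK = 83°  [linear pair at R on SK]
5. ∠KCY = 57°  [△CRK]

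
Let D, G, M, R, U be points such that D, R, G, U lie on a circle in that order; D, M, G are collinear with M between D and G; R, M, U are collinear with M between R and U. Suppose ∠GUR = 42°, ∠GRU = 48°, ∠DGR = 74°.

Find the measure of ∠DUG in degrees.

1. ∠GDR = 42°  [same arc RG]
2. ∠DRG = 64°  [△DRG]
3. ∠DUG = 116°  [cyclic DRGU, opposite ∠R+∠U]

∠DUG = 116°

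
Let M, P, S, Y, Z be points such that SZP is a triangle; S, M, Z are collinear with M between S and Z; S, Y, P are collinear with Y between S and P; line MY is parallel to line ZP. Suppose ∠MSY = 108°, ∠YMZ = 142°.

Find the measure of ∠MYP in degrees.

∠MYP = 146°

1. ∠SMY = 38°  [linear pair at M on SZ]
2. ∠MYS = 34°  [△SMY]
3. ∠MYP = 146°  [linear pair at Y on SP]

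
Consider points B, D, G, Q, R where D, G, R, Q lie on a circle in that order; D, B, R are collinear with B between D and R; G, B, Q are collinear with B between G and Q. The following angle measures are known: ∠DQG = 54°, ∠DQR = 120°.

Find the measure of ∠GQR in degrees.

∠GQR = 66°

1. ∠DRG = 54°  [same arc DG]
2. ∠DGR = 60°  [cyclic DGRQ, opposite ∠G+∠Q]
3. ∠GDR = 66°  [△DGR]
4. ∠GQR = 66°  [same arc GR]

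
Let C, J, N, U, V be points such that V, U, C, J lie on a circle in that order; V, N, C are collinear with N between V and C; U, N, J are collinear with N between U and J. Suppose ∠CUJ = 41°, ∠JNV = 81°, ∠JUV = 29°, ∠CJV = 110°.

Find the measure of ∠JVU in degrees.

∠JVU = 93°

1. ∠CVJ = 41°  [same arc CJ]
2. ∠UJV = 58°  [△VNJ]
3. ∠JVU = 93°  [△VUJ]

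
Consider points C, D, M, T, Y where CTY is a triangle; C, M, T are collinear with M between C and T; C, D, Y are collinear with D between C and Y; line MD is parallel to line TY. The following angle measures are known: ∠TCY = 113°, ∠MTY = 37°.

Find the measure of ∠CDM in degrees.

∠CDM = 30°

1. ∠CTY = 37°  [M on ray TC]
2. ∠CYT = 30°  [△CTY]
3. ∠CDM = 30°  [MD∥TY, corresponding at D]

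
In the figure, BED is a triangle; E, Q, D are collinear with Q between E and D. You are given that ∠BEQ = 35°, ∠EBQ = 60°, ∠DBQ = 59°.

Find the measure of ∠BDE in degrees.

1. ∠BQE = 85°  [△BEQ]
2. ∠BQD = 95°  [linear pair at Q on ED]
3. ∠BDQ = 26°  [△BQD]
4. ∠BDE = 26°  [Q on ray DE]

∠BDE = 26°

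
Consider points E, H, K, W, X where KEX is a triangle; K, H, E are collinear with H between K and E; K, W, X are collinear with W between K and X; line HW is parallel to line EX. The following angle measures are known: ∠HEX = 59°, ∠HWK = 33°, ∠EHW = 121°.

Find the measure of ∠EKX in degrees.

1. ∠KEX = 59°  [H on ray EK]
2. ∠EXK = 33°  [HW∥EX, corresponding at W]
3. ∠EKX = 88°  [△KEX]

∠EKX = 88°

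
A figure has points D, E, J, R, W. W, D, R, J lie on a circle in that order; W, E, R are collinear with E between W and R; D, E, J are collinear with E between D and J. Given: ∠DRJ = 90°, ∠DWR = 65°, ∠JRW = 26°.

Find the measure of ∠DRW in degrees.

∠DRW = 64°

1. ∠DWJ = 90°  [cyclic WDRJ, opposite ∠W+∠R]
2. ∠JDW = 26°  [same arc WJ]
3. ∠DJW = 64°  [△WDJ]
4. ∠DRW = 64°  [same arc WD]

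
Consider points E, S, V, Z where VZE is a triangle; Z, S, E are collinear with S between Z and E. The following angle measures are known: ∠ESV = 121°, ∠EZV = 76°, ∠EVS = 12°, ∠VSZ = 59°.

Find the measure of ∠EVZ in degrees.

1. ∠SEV = 47°  [△VSE]
2. ∠VEZ = 47°  [S on ray EZ]
3. ∠EVZ = 57°  [△VZE]

∠EVZ = 57°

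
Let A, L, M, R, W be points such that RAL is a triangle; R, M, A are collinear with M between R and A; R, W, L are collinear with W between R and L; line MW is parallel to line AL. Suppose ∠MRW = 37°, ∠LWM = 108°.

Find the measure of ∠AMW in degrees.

∠AMW = 109°

1. ∠MWR = 72°  [linear pair at W on RL]
2. ∠RMW = 71°  [△RMW]
3. ∠AMW = 109°  [linear pair at M on RA]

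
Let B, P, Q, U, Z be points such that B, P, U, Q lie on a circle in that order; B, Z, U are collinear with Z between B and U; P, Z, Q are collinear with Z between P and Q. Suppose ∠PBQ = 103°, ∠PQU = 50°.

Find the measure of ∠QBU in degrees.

∠QBU = 53°

1. ∠PUQ = 77°  [cyclic BPUQ, opposite ∠B+∠U]
2. ∠QPU = 53°  [△PUQ]
3. ∠QBU = 53°  [same arc UQ]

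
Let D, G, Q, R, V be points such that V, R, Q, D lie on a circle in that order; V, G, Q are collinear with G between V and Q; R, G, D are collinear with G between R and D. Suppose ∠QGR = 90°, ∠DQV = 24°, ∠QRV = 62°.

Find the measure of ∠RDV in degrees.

∠RDV = 52°

1. ∠DGV = 90°  [vertical angles at G]
2. ∠QDV = 118°  [cyclic VRQD, opposite ∠R+∠D]
3. ∠DVQ = 38°  [△VQD]
4. ∠RDV = 52°  [△VGD]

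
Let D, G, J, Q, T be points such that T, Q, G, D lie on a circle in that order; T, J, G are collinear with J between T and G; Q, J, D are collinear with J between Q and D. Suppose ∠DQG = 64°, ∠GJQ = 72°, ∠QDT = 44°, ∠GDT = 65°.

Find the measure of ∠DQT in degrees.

∠DQT = 51°

1. ∠QGT = 44°  [△QJG]
2. ∠QJT = 108°  [linear pair at J on TG]
3. ∠GQT = 115°  [cyclic TQGD, opposite ∠Q+∠D]
4. ∠GTQ = 21°  [△TQG]
5. ∠DQT = 51°  [△TJQ]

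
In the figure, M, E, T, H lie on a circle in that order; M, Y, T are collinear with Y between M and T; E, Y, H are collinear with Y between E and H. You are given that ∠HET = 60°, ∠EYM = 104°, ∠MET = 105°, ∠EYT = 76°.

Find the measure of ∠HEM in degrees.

∠HEM = 45°

1. ∠ETM = 44°  [△EYT]
2. ∠EMT = 31°  [△MET]
3. ∠HEM = 45°  [△MYE]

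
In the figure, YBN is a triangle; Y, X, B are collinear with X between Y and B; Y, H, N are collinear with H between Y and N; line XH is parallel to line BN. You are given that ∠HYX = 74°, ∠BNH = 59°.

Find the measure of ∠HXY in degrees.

1. ∠BYN = 74°  [X on YB, H on YN]
2. ∠BNY = 59°  [H on ray NY]
3. ∠NBY = 47°  [△YBN]
4. ∠HXY = 47°  [XH∥BN, corresponding at X]

∠HXY = 47°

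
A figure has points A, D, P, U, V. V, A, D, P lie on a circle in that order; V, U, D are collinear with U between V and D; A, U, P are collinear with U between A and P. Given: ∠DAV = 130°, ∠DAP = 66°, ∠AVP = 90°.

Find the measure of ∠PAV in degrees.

∠PAV = 64°

1. ∠DPV = 50°  [cyclic VADP, opposite ∠A+∠P]
2. ∠DVP = 66°  [same arc DP]
3. ∠PDV = 64°  [△VDP]
4. ∠PAV = 64°  [same arc VP]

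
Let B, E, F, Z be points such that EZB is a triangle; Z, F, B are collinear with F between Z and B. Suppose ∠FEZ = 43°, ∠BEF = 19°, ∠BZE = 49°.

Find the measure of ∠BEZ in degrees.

∠BEZ = 62°

1. ∠EZF = 49°  [F on ray ZB]
2. ∠EFZ = 88°  [△EZF]
3. ∠BFE = 92°  [linear pair at F on ZB]
4. ∠EBF = 69°  [△EFB]
5. ∠EBZ = 69°  [F on ray BZ]
6. ∠BEZ = 62°  [△EZB]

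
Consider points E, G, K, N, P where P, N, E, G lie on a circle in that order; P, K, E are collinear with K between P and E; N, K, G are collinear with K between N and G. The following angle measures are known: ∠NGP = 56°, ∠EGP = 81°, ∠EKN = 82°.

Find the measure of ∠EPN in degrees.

∠EPN = 25°

1. ∠NEP = 56°  [same arc PN]
2. ∠ENP = 99°  [cyclic PNEG, opposite ∠N+∠G]
3. ∠EPN = 25°  [△PNE]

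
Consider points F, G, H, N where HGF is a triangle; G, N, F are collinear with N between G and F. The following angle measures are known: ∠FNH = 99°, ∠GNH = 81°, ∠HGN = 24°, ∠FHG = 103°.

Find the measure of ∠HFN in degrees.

∠HFN = 53°

1. ∠FGH = 24°  [N on ray GF]
2. ∠GFH = 53°  [△HGF]
3. ∠HFN = 53°  [N on ray FG]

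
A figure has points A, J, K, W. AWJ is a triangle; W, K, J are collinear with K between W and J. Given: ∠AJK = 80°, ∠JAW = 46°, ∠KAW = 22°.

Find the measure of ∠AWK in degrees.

∠AWK = 54°

1. ∠AJW = 80°  [K on ray JW]
2. ∠AWJ = 54°  [△AWJ]
3. ∠AWK = 54°  [K on ray WJ]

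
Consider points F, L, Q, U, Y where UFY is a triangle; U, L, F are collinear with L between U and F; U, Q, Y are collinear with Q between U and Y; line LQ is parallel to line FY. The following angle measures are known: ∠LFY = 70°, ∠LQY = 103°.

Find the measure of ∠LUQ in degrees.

1. ∠UFY = 70°  [L on ray FU]
2. ∠LQU = 77°  [linear pair at Q on UY]
3. ∠QLU = 70°  [LQ∥FY, corresponding at L]
4. ∠LUQ = 33°  [△ULQ]

∠LUQ = 33°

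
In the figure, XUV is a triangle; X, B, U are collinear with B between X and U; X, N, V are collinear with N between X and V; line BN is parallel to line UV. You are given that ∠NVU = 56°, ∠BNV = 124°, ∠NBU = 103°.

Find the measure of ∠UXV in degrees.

1. ∠BNX = 56°  [linear pair at N on XV]
2. ∠NBX = 77°  [linear pair at B on XU]
3. ∠BXN = 47°  [△XBN]
4. ∠UXV = 47°  [B on XU, N on XV]

∠UXV = 47°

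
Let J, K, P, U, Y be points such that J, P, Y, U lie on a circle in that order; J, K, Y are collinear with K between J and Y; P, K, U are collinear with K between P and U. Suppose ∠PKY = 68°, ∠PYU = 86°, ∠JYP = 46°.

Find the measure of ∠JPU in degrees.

∠JPU = 40°

1. ∠PJU = 94°  [cyclic JPYU, opposite ∠J+∠Y]
2. ∠JUP = 46°  [same arc JP]
3. ∠JPU = 40°  [△JPU]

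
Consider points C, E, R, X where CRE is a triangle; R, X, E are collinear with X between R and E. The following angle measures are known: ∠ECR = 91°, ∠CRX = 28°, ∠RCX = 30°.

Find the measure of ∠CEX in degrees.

1. ∠CRE = 28°  [X on ray RE]
2. ∠CER = 61°  [△CRE]
3. ∠CEX = 61°  [X on ray ER]

∠CEX = 61°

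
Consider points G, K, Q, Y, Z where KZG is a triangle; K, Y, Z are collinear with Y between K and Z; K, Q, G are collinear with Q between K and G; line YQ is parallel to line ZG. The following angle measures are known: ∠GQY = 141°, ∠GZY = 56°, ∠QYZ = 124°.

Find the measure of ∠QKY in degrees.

∠QKY = 85°

1. ∠KQY = 39°  [linear pair at Q on KG]
2. ∠KYQ = 56°  [linear pair at Y on KZ]
3. ∠QKY = 85°  [△KYQ]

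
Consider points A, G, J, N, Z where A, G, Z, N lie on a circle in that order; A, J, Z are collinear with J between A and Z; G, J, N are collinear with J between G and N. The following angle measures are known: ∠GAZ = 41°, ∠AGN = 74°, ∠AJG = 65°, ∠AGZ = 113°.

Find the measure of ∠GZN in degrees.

1. ∠GNZ = 41°  [same arc GZ]
2. ∠AZG = 26°  [△AGZ]
3. ∠GJZ = 115°  [linear pair at J on AZ]
4. ∠NGZ = 39°  [△GJZ]
5. ∠GZN = 100°  [△GZN]

∠GZN = 100°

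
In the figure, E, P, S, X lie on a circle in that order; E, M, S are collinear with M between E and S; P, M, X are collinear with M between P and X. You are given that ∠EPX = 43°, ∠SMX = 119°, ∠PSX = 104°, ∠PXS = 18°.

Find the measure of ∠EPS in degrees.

1. ∠EMP = 119°  [vertical angles at M]
2. ∠SPX = 58°  [△PSX]
3. ∠PES = 18°  [same arc PS]
4. ∠PMS = 61°  [linear pair at M on ES]
5. ∠ESP = 61°  [△PMS]
6. ∠EPS = 101°  [△EPS]

∠EPS = 101°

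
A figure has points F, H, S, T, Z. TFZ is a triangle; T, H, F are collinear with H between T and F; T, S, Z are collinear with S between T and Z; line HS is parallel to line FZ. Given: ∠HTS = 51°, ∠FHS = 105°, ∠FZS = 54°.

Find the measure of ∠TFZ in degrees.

1. ∠FTZ = 51°  [H on TF, S on TZ]
2. ∠FZT = 54°  [S on ray ZT]
3. ∠TFZ = 75°  [△TFZ]

∠TFZ = 75°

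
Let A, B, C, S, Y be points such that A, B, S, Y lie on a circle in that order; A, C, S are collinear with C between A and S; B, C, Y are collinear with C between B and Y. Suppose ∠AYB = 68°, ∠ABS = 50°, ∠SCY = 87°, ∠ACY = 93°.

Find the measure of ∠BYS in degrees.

∠BYS = 62°

1. ∠ASB = 68°  [same arc AB]
2. ∠BAS = 62°  [△ABS]
3. ∠BYS = 62°  [same arc BS]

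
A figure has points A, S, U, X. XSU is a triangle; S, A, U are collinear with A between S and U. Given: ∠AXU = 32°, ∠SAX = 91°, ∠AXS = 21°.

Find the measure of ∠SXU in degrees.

1. ∠ASX = 68°  [△XSA]
2. ∠UAX = 89°  [linear pair at A on SU]
3. ∠USX = 68°  [A on ray SU]
4. ∠AUX = 59°  [△XAU]
5. ∠SUX = 59°  [A on ray US]
6. ∠SXU = 53°  [△XSU]

∠SXU = 53°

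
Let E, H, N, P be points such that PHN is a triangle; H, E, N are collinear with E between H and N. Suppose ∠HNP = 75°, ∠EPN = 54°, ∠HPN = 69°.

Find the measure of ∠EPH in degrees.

∠EPH = 15°

1. ∠NHP = 36°  [△PHN]
2. ∠ENP = 75°  [E on ray NH]
3. ∠NEP = 51°  [△PEN]
4. ∠EHP = 36°  [E on ray HN]
5. ∠HEP = 129°  [linear pair at E on HN]
6. ∠EPH = 15°  [△PHE]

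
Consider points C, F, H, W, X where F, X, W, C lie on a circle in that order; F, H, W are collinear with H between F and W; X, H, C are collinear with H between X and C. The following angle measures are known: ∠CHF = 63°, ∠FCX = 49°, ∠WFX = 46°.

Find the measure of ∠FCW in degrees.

1. ∠CHW = 117°  [linear pair at H on FW]
2. ∠CFW = 68°  [△FHC]
3. ∠WCX = 46°  [same arc XW]
4. ∠CWF = 17°  [△WHC]
5. ∠FCW = 95°  [△FWC]

∠FCW = 95°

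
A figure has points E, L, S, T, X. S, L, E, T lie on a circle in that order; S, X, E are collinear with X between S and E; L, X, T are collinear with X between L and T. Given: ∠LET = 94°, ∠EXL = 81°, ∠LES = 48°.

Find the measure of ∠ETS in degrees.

1. ∠LST = 86°  [cyclic SLET, opposite ∠S+∠E]
2. ∠SXT = 81°  [vertical angles at X]
3. ∠LTS = 48°  [same arc SL]
4. ∠SLT = 46°  [△SLT]
5. ∠EST = 51°  [△SXT]
6. ∠SET = 46°  [same arc ST]
7. ∠ETS = 83°  [△SET]

∠ETS = 83°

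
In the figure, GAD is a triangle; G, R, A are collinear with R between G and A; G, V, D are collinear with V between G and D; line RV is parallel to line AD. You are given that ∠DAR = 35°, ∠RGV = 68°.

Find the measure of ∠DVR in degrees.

∠DVR = 103°

1. ∠DAG = 35°  [R on ray AG]
2. ∠AGD = 68°  [R on GA, V on GD]
3. ∠ADG = 77°  [△GAD]
4. ∠GVR = 77°  [RV∥AD, corresponding at V]
5. ∠DVR = 103°  [linear pair at V on GD]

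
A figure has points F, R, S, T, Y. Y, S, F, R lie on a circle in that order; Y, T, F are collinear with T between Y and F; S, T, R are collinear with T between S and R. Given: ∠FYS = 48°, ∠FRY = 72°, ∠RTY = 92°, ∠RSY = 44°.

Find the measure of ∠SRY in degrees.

1. ∠FSY = 108°  [cyclic YSFR, opposite ∠S+∠R]
2. ∠SFY = 24°  [△YSF]
3. ∠SRY = 24°  [same arc YS]

∠SRY = 24°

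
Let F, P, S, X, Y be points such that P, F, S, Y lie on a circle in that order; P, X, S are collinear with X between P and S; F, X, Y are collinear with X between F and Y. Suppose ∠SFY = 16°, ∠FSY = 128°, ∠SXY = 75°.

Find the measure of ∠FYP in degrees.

∠FYP = 59°

1. ∠SPY = 16°  [same arc SY]
2. ∠PXY = 105°  [linear pair at X on PS]
3. ∠FYP = 59°  [△PXY]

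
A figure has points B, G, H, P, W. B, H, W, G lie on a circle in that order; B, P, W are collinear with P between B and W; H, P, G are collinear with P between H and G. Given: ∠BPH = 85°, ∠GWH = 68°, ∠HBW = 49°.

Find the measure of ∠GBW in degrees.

∠GBW = 63°

1. ∠GPW = 85°  [vertical angles at P]
2. ∠BHG = 46°  [△BPH]
3. ∠GBH = 112°  [cyclic BHWG, opposite ∠B+∠W]
4. ∠BPG = 95°  [linear pair at P on BW]
5. ∠BGH = 22°  [△BHG]
6. ∠GBW = 63°  [△BPG]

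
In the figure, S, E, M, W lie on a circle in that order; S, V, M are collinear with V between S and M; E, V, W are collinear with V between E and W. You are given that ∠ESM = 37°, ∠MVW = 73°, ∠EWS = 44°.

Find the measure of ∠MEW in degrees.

1. ∠EVS = 73°  [vertical angles at V]
2. ∠EMS = 44°  [same arc SE]
3. ∠EVM = 107°  [linear pair at V on SM]
4. ∠MEW = 29°  [△EVM]

∠MEW = 29°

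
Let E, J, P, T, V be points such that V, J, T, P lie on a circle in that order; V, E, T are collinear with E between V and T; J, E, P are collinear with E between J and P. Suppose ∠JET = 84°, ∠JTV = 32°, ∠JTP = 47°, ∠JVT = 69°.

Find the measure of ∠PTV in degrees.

1. ∠PEV = 84°  [vertical angles at E]
2. ∠PJT = 64°  [△JET]
3. ∠JPT = 69°  [△JTP]
4. ∠PET = 96°  [linear pair at E on VT]
5. ∠PTV = 15°  [△TEP]

∠PTV = 15°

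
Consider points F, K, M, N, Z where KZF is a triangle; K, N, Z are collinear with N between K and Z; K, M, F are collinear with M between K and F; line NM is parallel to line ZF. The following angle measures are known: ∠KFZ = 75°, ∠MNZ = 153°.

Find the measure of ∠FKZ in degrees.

1. ∠KMN = 75°  [NM∥ZF, corresponding at M]
2. ∠KNM = 27°  [linear pair at N on KZ]
3. ∠MKN = 78°  [△KNM]
4. ∠FKZ = 78°  [N on KZ, M on KF]

∠FKZ = 78°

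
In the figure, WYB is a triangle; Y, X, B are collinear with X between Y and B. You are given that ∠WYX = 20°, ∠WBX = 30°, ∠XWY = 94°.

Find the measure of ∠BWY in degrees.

∠BWY = 130°

1. ∠BYW = 20°  [X on ray YB]
2. ∠WBY = 30°  [X on ray BY]
3. ∠BWY = 130°  [△WYB]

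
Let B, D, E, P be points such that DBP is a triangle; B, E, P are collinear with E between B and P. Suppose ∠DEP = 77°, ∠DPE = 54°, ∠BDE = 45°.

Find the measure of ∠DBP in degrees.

∠DBP = 32°

1. ∠BED = 103°  [linear pair at E on BP]
2. ∠DBE = 32°  [△DBE]
3. ∠DBP = 32°  [E on ray BP]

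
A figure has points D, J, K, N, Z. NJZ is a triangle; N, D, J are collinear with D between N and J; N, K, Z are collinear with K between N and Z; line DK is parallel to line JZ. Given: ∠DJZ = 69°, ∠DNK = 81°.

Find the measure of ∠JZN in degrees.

∠JZN = 30°

1. ∠NJZ = 69°  [D on ray JN]
2. ∠JNZ = 81°  [D on NJ, K on NZ]
3. ∠JZN = 30°  [△NJZ]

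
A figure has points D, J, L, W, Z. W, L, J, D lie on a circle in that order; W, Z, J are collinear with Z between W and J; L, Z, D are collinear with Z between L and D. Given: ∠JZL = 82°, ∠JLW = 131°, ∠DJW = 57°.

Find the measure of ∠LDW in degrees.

∠LDW = 24°

1. ∠DZW = 82°  [vertical angles at Z]
2. ∠JDW = 49°  [cyclic WLJD, opposite ∠L+∠D]
3. ∠DWJ = 74°  [△WJD]
4. ∠LDW = 24°  [△WZD]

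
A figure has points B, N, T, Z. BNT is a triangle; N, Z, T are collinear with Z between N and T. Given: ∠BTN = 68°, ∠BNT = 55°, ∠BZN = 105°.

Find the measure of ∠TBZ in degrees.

∠TBZ = 37°

1. ∠BTZ = 68°  [Z on ray TN]
2. ∠BZT = 75°  [linear pair at Z on NT]
3. ∠TBZ = 37°  [△BZT]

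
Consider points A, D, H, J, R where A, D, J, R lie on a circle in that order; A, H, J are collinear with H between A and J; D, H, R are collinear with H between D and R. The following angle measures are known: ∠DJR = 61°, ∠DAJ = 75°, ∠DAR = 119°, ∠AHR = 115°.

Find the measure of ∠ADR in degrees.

1. ∠DRJ = 75°  [same arc DJ]
2. ∠JHR = 65°  [linear pair at H on AJ]
3. ∠AJR = 40°  [△JHR]
4. ∠ADR = 40°  [same arc AR]

∠ADR = 40°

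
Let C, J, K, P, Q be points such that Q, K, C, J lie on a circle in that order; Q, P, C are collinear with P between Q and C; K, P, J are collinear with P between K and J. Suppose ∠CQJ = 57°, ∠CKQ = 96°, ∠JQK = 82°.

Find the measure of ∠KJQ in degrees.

1. ∠CJQ = 84°  [cyclic QKCJ, opposite ∠K+∠J]
2. ∠JCQ = 39°  [△QCJ]
3. ∠JKQ = 39°  [same arc QJ]
4. ∠KJQ = 59°  [△QKJ]

∠KJQ = 59°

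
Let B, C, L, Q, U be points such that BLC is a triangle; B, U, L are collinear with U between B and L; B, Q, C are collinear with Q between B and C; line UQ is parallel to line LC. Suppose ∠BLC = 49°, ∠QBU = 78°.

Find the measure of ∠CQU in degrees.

∠CQU = 127°

1. ∠BUQ = 49°  [UQ∥LC, corresponding at U]
2. ∠BQU = 53°  [△BUQ]
3. ∠CQU = 127°  [linear pair at Q on BC]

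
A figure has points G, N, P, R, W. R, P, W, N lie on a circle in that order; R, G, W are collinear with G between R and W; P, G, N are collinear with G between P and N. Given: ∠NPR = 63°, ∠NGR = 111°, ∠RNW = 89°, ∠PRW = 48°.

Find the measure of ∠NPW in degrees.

1. ∠PGW = 111°  [vertical angles at G]
2. ∠RPW = 91°  [cyclic RPWN, opposite ∠P+∠N]
3. ∠PWR = 41°  [△RPW]
4. ∠NPW = 28°  [△PGW]

∠NPW = 28°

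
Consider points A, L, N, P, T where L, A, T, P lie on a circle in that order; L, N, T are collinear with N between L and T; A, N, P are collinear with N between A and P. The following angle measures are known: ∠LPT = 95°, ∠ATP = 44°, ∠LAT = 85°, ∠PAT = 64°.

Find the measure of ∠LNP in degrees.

∠LNP = 93°

1. ∠APT = 72°  [△ATP]
2. ∠PLT = 64°  [same arc TP]
3. ∠LTP = 21°  [△LTP]
4. ∠PNT = 87°  [△TNP]
5. ∠LNP = 93°  [linear pair at N on LT]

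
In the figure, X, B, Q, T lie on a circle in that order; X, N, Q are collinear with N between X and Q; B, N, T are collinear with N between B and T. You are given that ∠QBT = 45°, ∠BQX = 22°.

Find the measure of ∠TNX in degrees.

1. ∠QXT = 45°  [same arc QT]
2. ∠BTX = 22°  [same arc XB]
3. ∠TNX = 113°  [△XNT]

∠TNX = 113°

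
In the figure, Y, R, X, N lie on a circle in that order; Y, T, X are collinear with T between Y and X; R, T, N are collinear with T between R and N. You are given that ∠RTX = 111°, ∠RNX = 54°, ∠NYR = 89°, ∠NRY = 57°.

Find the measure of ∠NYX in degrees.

1. ∠NTY = 111°  [vertical angles at T]
2. ∠RNY = 34°  [△YRN]
3. ∠NYX = 35°  [△YTN]

∠NYX = 35°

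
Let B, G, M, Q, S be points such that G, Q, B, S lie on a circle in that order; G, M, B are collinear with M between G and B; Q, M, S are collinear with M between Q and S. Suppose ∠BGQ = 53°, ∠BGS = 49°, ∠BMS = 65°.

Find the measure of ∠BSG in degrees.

∠BSG = 69°

1. ∠BSQ = 53°  [same arc QB]
2. ∠GBS = 62°  [△BMS]
3. ∠BSG = 69°  [△GBS]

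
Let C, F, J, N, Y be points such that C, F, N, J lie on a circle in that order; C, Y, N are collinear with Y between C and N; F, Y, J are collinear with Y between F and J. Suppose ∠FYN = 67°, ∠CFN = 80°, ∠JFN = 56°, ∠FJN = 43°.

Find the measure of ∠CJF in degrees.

1. ∠CYJ = 67°  [vertical angles at Y]
2. ∠JCN = 56°  [same arc NJ]
3. ∠CJF = 57°  [△CYJ]

∠CJF = 57°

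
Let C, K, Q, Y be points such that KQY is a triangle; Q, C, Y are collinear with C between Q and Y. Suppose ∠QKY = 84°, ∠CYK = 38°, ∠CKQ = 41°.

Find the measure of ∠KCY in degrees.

1. ∠KYQ = 38°  [C on ray YQ]
2. ∠KQY = 58°  [△KQY]
3. ∠CQK = 58°  [C on ray QY]
4. ∠KCQ = 81°  [△KQC]
5. ∠KCY = 99°  [linear pair at C on QY]

∠KCY = 99°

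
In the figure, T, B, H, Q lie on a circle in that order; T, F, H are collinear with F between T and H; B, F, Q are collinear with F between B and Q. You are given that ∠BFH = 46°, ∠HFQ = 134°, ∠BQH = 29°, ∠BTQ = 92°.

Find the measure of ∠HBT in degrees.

∠HBT = 80°

1. ∠BTH = 29°  [same arc BH]
2. ∠BHQ = 88°  [cyclic TBHQ, opposite ∠T+∠H]
3. ∠HBQ = 63°  [△BHQ]
4. ∠BHT = 71°  [△BFH]
5. ∠HBT = 80°  [△TBH]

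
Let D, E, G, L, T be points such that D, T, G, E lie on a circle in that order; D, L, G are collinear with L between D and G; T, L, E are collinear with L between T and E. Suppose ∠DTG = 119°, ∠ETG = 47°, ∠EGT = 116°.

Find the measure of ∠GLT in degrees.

∠GLT = 89°

1. ∠GET = 17°  [△TGE]
2. ∠GDT = 17°  [same arc TG]
3. ∠DGT = 44°  [△DTG]
4. ∠GLT = 89°  [△TLG]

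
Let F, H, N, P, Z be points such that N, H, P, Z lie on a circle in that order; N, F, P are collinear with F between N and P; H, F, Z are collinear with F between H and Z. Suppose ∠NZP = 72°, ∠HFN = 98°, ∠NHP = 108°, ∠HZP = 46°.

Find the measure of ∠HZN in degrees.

1. ∠PFZ = 98°  [vertical angles at F]
2. ∠NPZ = 36°  [△PFZ]
3. ∠NFZ = 82°  [linear pair at F on NP]
4. ∠PNZ = 72°  [△NPZ]
5. ∠HZN = 26°  [△NFZ]

∠HZN = 26°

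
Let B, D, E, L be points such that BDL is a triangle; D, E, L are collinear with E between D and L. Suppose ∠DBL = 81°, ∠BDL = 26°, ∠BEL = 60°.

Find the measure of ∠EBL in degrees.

1. ∠BLD = 73°  [△BDL]
2. ∠BLE = 73°  [E on ray LD]
3. ∠EBL = 47°  [△BEL]

∠EBL = 47°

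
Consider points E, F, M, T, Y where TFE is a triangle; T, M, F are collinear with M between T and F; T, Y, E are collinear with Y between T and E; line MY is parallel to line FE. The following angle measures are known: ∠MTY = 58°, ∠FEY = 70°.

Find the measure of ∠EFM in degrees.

∠EFM = 52°

1. ∠ETF = 58°  [M on TF, Y on TE]
2. ∠FET = 70°  [Y on ray ET]
3. ∠EFT = 52°  [△TFE]
4. ∠EFM = 52°  [M on ray FT]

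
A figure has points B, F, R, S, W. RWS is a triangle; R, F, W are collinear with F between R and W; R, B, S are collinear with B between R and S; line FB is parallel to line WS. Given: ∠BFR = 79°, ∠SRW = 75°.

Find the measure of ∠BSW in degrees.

1. ∠RWS = 79°  [FB∥WS, corresponding at F]
2. ∠RSW = 26°  [△RWS]
3. ∠BSW = 26°  [B on ray SR]

∠BSW = 26°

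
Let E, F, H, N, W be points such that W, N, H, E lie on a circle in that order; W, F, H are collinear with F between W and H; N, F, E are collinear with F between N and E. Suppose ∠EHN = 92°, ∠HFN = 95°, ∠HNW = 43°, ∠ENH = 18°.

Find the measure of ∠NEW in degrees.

∠NEW = 67°

1. ∠EFW = 95°  [vertical angles at F]
2. ∠EWH = 18°  [same arc HE]
3. ∠NEW = 67°  [△WFE]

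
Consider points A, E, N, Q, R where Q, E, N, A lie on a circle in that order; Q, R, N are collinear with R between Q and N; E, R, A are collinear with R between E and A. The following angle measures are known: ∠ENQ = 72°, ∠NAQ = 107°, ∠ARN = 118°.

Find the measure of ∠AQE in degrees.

1. ∠EAQ = 72°  [same arc QE]
2. ∠NEQ = 73°  [cyclic QENA, opposite ∠E+∠A]
3. ∠ERQ = 118°  [vertical angles at R]
4. ∠EQN = 35°  [△QEN]
5. ∠AEQ = 27°  [△QRE]
6. ∠AQE = 81°  [△QEA]

∠AQE = 81°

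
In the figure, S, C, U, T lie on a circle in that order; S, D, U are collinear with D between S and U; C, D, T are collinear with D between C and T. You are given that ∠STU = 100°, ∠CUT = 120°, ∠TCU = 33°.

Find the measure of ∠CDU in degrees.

∠CDU = 74°

1. ∠SCU = 80°  [cyclic SCUT, opposite ∠C+∠T]
2. ∠CTU = 27°  [△CUT]
3. ∠CSU = 27°  [same arc CU]
4. ∠CUS = 73°  [△SCU]
5. ∠CDU = 74°  [△CDU]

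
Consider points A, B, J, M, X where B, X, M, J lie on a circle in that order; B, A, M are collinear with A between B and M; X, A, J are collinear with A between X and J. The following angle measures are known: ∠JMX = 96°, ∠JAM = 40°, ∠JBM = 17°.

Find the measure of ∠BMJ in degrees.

∠BMJ = 73°

1. ∠JBX = 84°  [cyclic BXMJ, opposite ∠B+∠M]
2. ∠BAJ = 140°  [linear pair at A on BM]
3. ∠BJX = 23°  [△BAJ]
4. ∠BXJ = 73°  [△BXJ]
5. ∠BMJ = 73°  [same arc BJ]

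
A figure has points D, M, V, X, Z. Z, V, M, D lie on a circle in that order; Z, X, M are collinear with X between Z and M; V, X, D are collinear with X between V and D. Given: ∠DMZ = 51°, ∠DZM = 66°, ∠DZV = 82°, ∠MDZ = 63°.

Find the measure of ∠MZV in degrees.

1. ∠DVZ = 51°  [same arc ZD]
2. ∠VDZ = 47°  [△ZVD]
3. ∠MVZ = 117°  [cyclic ZVMD, opposite ∠V+∠D]
4. ∠VMZ = 47°  [same arc ZV]
5. ∠MZV = 16°  [△ZVM]

∠MZV = 16°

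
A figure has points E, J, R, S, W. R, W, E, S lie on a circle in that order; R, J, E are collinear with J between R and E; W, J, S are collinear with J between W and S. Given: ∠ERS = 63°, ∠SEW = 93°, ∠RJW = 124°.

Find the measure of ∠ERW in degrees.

1. ∠EWS = 63°  [same arc ES]
2. ∠ESW = 24°  [△WES]
3. ∠ERW = 24°  [same arc WE]

∠ERW = 24°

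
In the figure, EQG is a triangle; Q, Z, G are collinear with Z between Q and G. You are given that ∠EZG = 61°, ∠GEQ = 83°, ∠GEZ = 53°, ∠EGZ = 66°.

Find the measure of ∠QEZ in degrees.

1. ∠EZQ = 119°  [linear pair at Z on QG]
2. ∠EGQ = 66°  [Z on ray GQ]
3. ∠EQG = 31°  [△EQG]
4. ∠EQZ = 31°  [Z on ray QG]
5. ∠QEZ = 30°  [△EQZ]

∠QEZ = 30°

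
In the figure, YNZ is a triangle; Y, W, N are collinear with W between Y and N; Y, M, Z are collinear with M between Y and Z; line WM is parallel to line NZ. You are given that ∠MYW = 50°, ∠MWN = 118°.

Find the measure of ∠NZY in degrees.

1. ∠MWY = 62°  [linear pair at W on YN]
2. ∠WMY = 68°  [△YWM]
3. ∠NZY = 68°  [WM∥NZ, corresponding at M]

∠NZY = 68°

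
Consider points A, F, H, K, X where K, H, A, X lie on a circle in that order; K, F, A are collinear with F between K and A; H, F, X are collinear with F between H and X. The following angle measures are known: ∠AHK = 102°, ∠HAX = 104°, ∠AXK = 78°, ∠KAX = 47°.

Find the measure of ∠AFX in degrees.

1. ∠HKX = 76°  [cyclic KHAX, opposite ∠K+∠A]
2. ∠AKX = 55°  [△KAX]
3. ∠KHX = 47°  [same arc KX]
4. ∠HXK = 57°  [△KHX]
5. ∠KFX = 68°  [△KFX]
6. ∠AFX = 112°  [linear pair at F on KA]

∠AFX = 112°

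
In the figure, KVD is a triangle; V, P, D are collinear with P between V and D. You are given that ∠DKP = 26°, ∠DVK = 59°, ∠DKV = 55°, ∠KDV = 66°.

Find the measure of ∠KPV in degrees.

1. ∠KDP = 66°  [P on ray DV]
2. ∠DPK = 88°  [△KPD]
3. ∠KPV = 92°  [linear pair at P on VD]

∠KPV = 92°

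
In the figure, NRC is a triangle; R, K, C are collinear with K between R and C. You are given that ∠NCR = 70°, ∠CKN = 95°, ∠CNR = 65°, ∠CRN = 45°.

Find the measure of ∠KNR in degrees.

1. ∠NKR = 85°  [linear pair at K on RC]
2. ∠KRN = 45°  [K on ray RC]
3. ∠KNR = 50°  [△NRK]

∠KNR = 50°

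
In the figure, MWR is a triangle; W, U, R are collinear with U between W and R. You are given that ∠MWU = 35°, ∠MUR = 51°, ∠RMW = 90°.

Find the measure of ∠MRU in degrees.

∠MRU = 55°

1. ∠MWR = 35°  [U on ray WR]
2. ∠MRW = 55°  [△MWR]
3. ∠MRU = 55°  [U on ray RW]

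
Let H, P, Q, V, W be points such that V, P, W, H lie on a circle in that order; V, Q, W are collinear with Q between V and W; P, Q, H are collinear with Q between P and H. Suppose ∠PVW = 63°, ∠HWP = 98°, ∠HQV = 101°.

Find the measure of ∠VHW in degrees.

∠VHW = 123°

1. ∠PHW = 63°  [same arc PW]
2. ∠HPW = 19°  [△PWH]
3. ∠HQW = 79°  [linear pair at Q on VW]
4. ∠HWV = 38°  [△WQH]
5. ∠HVW = 19°  [same arc WH]
6. ∠VHW = 123°  [△VWH]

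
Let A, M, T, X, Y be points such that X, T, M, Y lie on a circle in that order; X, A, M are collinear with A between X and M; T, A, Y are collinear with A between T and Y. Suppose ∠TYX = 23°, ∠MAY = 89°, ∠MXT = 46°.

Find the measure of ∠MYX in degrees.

∠MYX = 69°

1. ∠TMX = 23°  [same arc XT]
2. ∠MTX = 111°  [△XTM]
3. ∠MYX = 69°  [cyclic XTMY, opposite ∠T+∠Y]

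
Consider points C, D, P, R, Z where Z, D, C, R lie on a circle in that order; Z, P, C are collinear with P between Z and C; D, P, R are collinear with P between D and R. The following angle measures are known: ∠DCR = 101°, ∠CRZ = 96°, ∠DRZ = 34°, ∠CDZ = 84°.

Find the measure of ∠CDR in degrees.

1. ∠DCZ = 34°  [same arc ZD]
2. ∠CZD = 62°  [△ZDC]
3. ∠CRD = 62°  [same arc DC]
4. ∠CDR = 17°  [△DCR]

∠CDR = 17°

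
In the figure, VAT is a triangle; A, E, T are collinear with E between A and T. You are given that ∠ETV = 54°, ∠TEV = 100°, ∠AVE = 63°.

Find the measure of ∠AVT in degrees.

1. ∠ATV = 54°  [E on ray TA]
2. ∠AEV = 80°  [linear pair at E on AT]
3. ∠EAV = 37°  [△VAE]
4. ∠TAV = 37°  [E on ray AT]
5. ∠AVT = 89°  [△VAT]

∠AVT = 89°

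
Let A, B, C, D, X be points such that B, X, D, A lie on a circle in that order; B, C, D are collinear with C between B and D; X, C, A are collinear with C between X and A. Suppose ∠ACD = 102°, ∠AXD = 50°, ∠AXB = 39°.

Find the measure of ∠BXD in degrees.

∠BXD = 89°

1. ∠ABD = 50°  [same arc DA]
2. ∠ADB = 39°  [same arc BA]
3. ∠BAD = 91°  [△BDA]
4. ∠BXD = 89°  [cyclic BXDA, opposite ∠X+∠A]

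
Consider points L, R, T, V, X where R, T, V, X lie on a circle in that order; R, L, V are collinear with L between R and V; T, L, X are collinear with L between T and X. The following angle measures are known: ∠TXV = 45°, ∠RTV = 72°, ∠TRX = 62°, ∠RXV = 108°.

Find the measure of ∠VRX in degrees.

∠VRX = 17°

1. ∠TVX = 118°  [cyclic RTVX, opposite ∠R+∠V]
2. ∠VTX = 17°  [△TVX]
3. ∠VRX = 17°  [same arc VX]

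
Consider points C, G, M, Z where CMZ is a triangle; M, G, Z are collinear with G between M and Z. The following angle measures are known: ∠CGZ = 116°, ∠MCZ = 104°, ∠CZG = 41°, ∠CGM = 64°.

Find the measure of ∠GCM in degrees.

∠GCM = 81°

1. ∠CZM = 41°  [G on ray ZM]
2. ∠CMZ = 35°  [△CMZ]
3. ∠CMG = 35°  [G on ray MZ]
4. ∠GCM = 81°  [△CMG]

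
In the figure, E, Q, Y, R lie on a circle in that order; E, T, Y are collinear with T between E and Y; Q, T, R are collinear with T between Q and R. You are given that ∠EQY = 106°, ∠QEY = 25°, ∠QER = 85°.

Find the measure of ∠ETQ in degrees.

∠ETQ = 109°

1. ∠EYQ = 49°  [△EQY]
2. ∠ERQ = 49°  [same arc EQ]
3. ∠EQR = 46°  [△EQR]
4. ∠ETQ = 109°  [△ETQ]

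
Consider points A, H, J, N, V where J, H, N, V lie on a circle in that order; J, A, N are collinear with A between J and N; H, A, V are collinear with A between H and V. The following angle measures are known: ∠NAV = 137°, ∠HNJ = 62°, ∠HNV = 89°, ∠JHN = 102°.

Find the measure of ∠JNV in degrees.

∠JNV = 27°

1. ∠JAV = 43°  [linear pair at A on JN]
2. ∠HVJ = 62°  [same arc JH]
3. ∠JVN = 78°  [cyclic JHNV, opposite ∠H+∠V]
4. ∠NJV = 75°  [△JAV]
5. ∠JNV = 27°  [△JNV]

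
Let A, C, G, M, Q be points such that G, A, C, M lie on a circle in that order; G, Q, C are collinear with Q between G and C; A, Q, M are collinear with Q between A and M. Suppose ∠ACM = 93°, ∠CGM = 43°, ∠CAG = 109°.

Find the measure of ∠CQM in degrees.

1. ∠CAM = 43°  [same arc CM]
2. ∠CMG = 71°  [cyclic GACM, opposite ∠A+∠M]
3. ∠AMC = 44°  [△ACM]
4. ∠GCM = 66°  [△GCM]
5. ∠CQM = 70°  [△CQM]

∠CQM = 70°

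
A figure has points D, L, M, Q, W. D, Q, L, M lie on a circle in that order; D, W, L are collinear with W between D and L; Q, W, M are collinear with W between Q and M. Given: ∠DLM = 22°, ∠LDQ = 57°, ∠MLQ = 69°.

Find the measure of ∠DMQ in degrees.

1. ∠DQM = 22°  [same arc DM]
2. ∠MDQ = 111°  [cyclic DQLM, opposite ∠D+∠L]
3. ∠DMQ = 47°  [△DQM]

∠DMQ = 47°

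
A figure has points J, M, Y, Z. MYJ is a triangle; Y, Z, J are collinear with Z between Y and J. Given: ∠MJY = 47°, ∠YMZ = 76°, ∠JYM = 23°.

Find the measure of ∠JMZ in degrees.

1. ∠MJZ = 47°  [Z on ray JY]
2. ∠MYZ = 23°  [Z on ray YJ]
3. ∠MZY = 81°  [△MYZ]
4. ∠JZM = 99°  [linear pair at Z on YJ]
5. ∠JMZ = 34°  [△MZJ]

∠JMZ = 34°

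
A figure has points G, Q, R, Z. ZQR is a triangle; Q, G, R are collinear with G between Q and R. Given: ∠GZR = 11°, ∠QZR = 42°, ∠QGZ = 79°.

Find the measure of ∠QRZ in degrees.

1. ∠RGZ = 101°  [linear pair at G on QR]
2. ∠GRZ = 68°  [△ZGR]
3. ∠QRZ = 68°  [G on ray RQ]

∠QRZ = 68°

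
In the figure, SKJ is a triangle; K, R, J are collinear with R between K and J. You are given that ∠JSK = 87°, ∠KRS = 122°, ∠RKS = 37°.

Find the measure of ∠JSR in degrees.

1. ∠JRS = 58°  [linear pair at R on KJ]
2. ∠JKS = 37°  [R on ray KJ]
3. ∠KJS = 56°  [△SKJ]
4. ∠RJS = 56°  [R on ray JK]
5. ∠JSR = 66°  [△SRJ]

∠JSR = 66°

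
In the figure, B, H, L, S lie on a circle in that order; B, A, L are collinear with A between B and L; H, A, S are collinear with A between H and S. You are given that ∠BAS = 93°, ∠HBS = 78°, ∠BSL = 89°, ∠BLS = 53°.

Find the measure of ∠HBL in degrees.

∠HBL = 40°

1. ∠HAL = 93°  [vertical angles at A]
2. ∠BHS = 53°  [same arc BS]
3. ∠BAH = 87°  [linear pair at A on BL]
4. ∠HBL = 40°  [△BAH]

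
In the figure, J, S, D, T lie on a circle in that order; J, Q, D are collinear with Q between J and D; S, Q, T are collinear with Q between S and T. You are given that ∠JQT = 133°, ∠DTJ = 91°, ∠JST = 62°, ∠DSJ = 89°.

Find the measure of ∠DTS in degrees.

∠DTS = 71°

1. ∠DQT = 47°  [linear pair at Q on JD]
2. ∠JDT = 62°  [same arc JT]
3. ∠DTS = 71°  [△DQT]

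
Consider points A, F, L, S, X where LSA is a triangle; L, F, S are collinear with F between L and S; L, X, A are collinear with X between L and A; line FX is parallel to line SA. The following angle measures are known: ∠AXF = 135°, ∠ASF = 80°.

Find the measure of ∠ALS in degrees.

∠ALS = 55°

1. ∠FXL = 45°  [linear pair at X on LA]
2. ∠ASL = 80°  [F on ray SL]
3. ∠LAS = 45°  [FX∥SA, corresponding at X]
4. ∠ALS = 55°  [△LSA]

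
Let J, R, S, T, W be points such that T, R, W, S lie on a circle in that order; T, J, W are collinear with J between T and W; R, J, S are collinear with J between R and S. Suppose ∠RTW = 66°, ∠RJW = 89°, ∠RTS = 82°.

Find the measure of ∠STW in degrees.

∠STW = 16°

1. ∠RSW = 66°  [same arc RW]
2. ∠RWS = 98°  [cyclic TRWS, opposite ∠T+∠W]
3. ∠SRW = 16°  [△RWS]
4. ∠STW = 16°  [same arc WS]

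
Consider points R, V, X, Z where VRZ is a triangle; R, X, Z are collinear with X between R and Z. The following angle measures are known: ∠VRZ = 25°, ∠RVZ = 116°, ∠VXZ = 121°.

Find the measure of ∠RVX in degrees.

∠RVX = 96°

1. ∠VRX = 25°  [X on ray RZ]
2. ∠RXV = 59°  [linear pair at X on RZ]
3. ∠RVX = 96°  [△VRX]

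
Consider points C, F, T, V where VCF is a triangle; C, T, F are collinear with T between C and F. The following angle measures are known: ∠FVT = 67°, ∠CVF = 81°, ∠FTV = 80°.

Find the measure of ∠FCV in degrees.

1. ∠TFV = 33°  [△VTF]
2. ∠CFV = 33°  [T on ray FC]
3. ∠FCV = 66°  [△VCF]

∠FCV = 66°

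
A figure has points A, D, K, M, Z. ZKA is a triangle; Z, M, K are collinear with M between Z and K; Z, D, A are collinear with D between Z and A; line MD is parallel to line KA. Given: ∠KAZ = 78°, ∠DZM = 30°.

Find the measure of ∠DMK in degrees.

1. ∠MDZ = 78°  [MD∥KA, corresponding at D]
2. ∠DMZ = 72°  [△ZMD]
3. ∠DMK = 108°  [linear pair at M on ZK]

∠DMK = 108°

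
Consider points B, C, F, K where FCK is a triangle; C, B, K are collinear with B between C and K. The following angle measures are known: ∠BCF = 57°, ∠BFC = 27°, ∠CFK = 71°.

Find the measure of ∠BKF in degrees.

∠BKF = 52°

1. ∠FCK = 57°  [B on ray CK]
2. ∠CKF = 52°  [△FCK]
3. ∠BKF = 52°  [B on ray KC]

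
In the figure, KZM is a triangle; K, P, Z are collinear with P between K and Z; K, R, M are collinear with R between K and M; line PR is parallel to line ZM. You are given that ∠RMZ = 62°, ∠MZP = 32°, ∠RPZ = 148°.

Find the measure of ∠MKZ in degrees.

1. ∠KMZ = 62°  [R on ray MK]
2. ∠KZM = 32°  [P on ray ZK]
3. ∠MKZ = 86°  [△KZM]

∠MKZ = 86°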